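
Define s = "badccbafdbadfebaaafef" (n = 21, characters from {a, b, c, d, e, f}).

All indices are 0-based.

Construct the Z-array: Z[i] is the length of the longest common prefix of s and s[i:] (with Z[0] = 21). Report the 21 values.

Z[0]=21
i=1: i≥r, start 0; Z[1]=0
i=2: i≥r, start 0; Z[2]=0
i=3: i≥r, start 0; Z[3]=0
i=4: i≥r, start 0; Z[4]=0
i=5: i≥r, start 0; Z[5]=2 extend→box=[5,7)
i=6: min(r-i=1, Z[1]=0)=0; Z[6]=0
i=7: i≥r, start 0; Z[7]=0
i=8: i≥r, start 0; Z[8]=0
i=9: i≥r, start 0; Z[9]=3 extend→box=[9,12)
i=10: min(r-i=2, Z[1]=0)=0; Z[10]=0
i=11: min(r-i=1, Z[2]=0)=0; Z[11]=0
i=12: i≥r, start 0; Z[12]=0
i=13: i≥r, start 0; Z[13]=0
i=14: i≥r, start 0; Z[14]=2 extend→box=[14,16)
i=15: min(r-i=1, Z[1]=0)=0; Z[15]=0
i=16: i≥r, start 0; Z[16]=0
i=17: i≥r, start 0; Z[17]=0
i=18: i≥r, start 0; Z[18]=0
i=19: i≥r, start 0; Z[19]=0
i=20: i≥r, start 0; Z[20]=0

[21, 0, 0, 0, 0, 2, 0, 0, 0, 3, 0, 0, 0, 0, 2, 0, 0, 0, 0, 0, 0]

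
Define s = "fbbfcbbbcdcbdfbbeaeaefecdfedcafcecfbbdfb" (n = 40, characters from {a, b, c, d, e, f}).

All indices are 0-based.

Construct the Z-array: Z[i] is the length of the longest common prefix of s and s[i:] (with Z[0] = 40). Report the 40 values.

Z[0]=40
i=1: fresh scan; Z[1]=0
i=2: fresh scan; Z[2]=0
i=3: fresh scan; Z[3]=1 scan→box=[3,4)
i=4: fresh scan; Z[4]=0
i=5: fresh scan; Z[5]=0
i=6: fresh scan; Z[6]=0
i=7: fresh scan; Z[7]=0
i=8: fresh scan; Z[8]=0
i=9: fresh scan; Z[9]=0
i=10: fresh scan; Z[10]=0
i=11: fresh scan; Z[11]=0
i=12: fresh scan; Z[12]=0
i=13: fresh scan; Z[13]=3 scan→box=[13,16)
i=14: min(r-i=2, Z[1]=0)=0; Z[14]=0
i=15: min(r-i=1, Z[2]=0)=0; Z[15]=0
i=16: fresh scan; Z[16]=0
i=17: fresh scan; Z[17]=0
i=18: fresh scan; Z[18]=0
i=19: fresh scan; Z[19]=0
i=20: fresh scan; Z[20]=0
i=21: fresh scan; Z[21]=1 scan→box=[21,22)
i=22: fresh scan; Z[22]=0
i=23: fresh scan; Z[23]=0
i=24: fresh scan; Z[24]=0
i=25: fresh scan; Z[25]=1 scan→box=[25,26)
i=26: fresh scan; Z[26]=0
i=27: fresh scan; Z[27]=0
i=28: fresh scan; Z[28]=0
i=29: fresh scan; Z[29]=0
i=30: fresh scan; Z[30]=1 scan→box=[30,31)
i=31: fresh scan; Z[31]=0
i=32: fresh scan; Z[32]=0
i=33: fresh scan; Z[33]=0
i=34: fresh scan; Z[34]=3 scan→box=[34,37)
i=35: min(r-i=2, Z[1]=0)=0; Z[35]=0
i=36: min(r-i=1, Z[2]=0)=0; Z[36]=0
i=37: fresh scan; Z[37]=0
i=38: fresh scan; Z[38]=2 scan→box=[38,40)
i=39: min(r-i=1, Z[1]=0)=0; Z[39]=0

[40, 0, 0, 1, 0, 0, 0, 0, 0, 0, 0, 0, 0, 3, 0, 0, 0, 0, 0, 0, 0, 1, 0, 0, 0, 1, 0, 0, 0, 0, 1, 0, 0, 0, 3, 0, 0, 0, 2, 0]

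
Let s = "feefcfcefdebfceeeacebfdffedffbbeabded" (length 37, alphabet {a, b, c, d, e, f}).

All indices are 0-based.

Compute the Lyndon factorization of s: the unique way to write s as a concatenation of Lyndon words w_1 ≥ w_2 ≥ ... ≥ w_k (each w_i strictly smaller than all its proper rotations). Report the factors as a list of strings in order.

["f", "eef", "cf", "cefde", "bfceee", "acebfdffedffbbe", "abded"]

emit factor 1: 'f' (i=0, period=1)
emit factor 2: 'eef' (i=1, period=3)
emit factor 3: 'cf' (i=4, period=2)
emit factor 4: 'cefde' (i=6, period=5)
emit factor 5: 'bfceee' (i=11, period=6)
emit factor 6: 'acebfdffedffbbe' (i=17, period=15)
emit factor 7: 'abded' (i=32, period=5)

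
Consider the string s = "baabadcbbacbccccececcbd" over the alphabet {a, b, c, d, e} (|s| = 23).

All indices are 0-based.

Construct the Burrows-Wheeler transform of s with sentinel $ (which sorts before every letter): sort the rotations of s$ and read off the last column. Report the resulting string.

dbabb$bacccdacebccecbacc

rank  rotation                  last
    0  $baabadcbbacbccccececcbd  d
    1  aabadcbbacbccccececcbd$b  b
    2  abadcbbacbccccececcbd$ba  a
    3  acbccccececcbd$baabadcbb  b
    4  adcbbacbccccececcbd$baab  b
    5  baabadcbbacbccccececcbd$  $
    6  bacbccccececcbd$baabadcb  b
    7  badcbbacbccccececcbd$baa  a
    8  bbacbccccececcbd$baabadc  c
    9  bccccececcbd$baabadcbbac  c
   10  bd$baabadcbbacbccccececc  c
   11  cbbacbccccececcbd$baabad  d
   12  cbccccececcbd$baabadcbba  a
   13  cbd$baabadcbbacbccccecec  c
   14  ccbd$baabadcbbacbccccece  e
   15  ccccececcbd$baabadcbbacb  b
   16  cccececcbd$baabadcbbacbc  c
   17  ccececcbd$baabadcbbacbcc  c
   18  ceccbd$baabadcbbacbcccce  e
   19  cececcbd$baabadcbbacbccc  c
   20  d$baabadcbbacbccccececcb  b
   21  dcbbacbccccececcbd$baaba  a
   22  eccbd$baabadcbbacbccccec  c
   23  ececcbd$baabadcbbacbcccc  c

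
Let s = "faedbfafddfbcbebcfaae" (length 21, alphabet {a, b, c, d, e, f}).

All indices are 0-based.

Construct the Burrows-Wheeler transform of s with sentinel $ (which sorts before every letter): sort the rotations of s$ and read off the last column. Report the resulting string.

rank  rotation                last
    0  $faedbfafddfbcbebcfaae  e
    1  aae$faedbfafddfbcbebcf  f
    2  ae$faedbfafddfbcbebcfa  a
    3  aedbfafddfbcbebcfaae$f  f
    4  afddfbcbebcfaae$faedbf  f
    5  bcbebcfaae$faedbfafddf  f
    6  bcfaae$faedbfafddfbcbe  e
    7  bebcfaae$faedbfafddfbc  c
    8  bfafddfbcbebcfaae$faed  d
    9  cbebcfaae$faedbfafddfb  b
   10  cfaae$faedbfafddfbcbeb  b
   11  dbfafddfbcbebcfaae$fae  e
   12  ddfbcbebcfaae$faedbfaf  f
   13  dfbcbebcfaae$faedbfafd  d
   14  e$faedbfafddfbcbebcfaa  a
   15  ebcfaae$faedbfafddfbcb  b
   16  edbfafddfbcbebcfaae$fa  a
   17  faae$faedbfafddfbcbebc  c
   18  faedbfafddfbcbebcfaae$  $
   19  fafddfbcbebcfaae$faedb  b
   20  fbcbebcfaae$faedbfafdd  d
   21  fddfbcbebcfaae$faedbfa  a

efafffecdbbefdabac$bda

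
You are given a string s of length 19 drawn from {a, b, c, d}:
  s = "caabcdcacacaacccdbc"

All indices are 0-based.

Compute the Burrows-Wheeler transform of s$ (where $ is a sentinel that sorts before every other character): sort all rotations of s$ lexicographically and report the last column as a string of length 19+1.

rank  rotation              last
    0  $caabcdcacacaacccdbc  c
    1  aabcdcacacaacccdbc$c  c
    2  aacccdbc$caabcdcacac  c
    3  abcdcacacaacccdbc$ca  a
    4  acaacccdbc$caabcdcac  c
    5  acacaacccdbc$caabcdc  c
    6  acccdbc$caabcdcacaca  a
    7  bc$caabcdcacacaacccd  d
    8  bcdcacacaacccdbc$caa  a
    9  c$caabcdcacacaacccdb  b
   10  caabcdcacacaacccdbc$  $
   11  caacccdbc$caabcdcaca  a
   12  cacaacccdbc$caabcdca  a
   13  cacacaacccdbc$caabcd  d
   14  cccdbc$caabcdcacacaa  a
   15  ccdbc$caabcdcacacaac  c
   16  cdbc$caabcdcacacaacc  c
   17  cdcacacaacccdbc$caab  b
   18  dbc$caabcdcacacaaccc  c
   19  dcacacaacccdbc$caabc  c

cccaccadab$aadaccbcc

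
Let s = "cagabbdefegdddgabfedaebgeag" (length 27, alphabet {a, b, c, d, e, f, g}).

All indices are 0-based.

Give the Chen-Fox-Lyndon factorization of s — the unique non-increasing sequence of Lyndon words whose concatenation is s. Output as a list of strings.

emit factor 1: 'c' (i=0, period=1)
emit factor 2: 'ag' (i=1, period=2)
emit factor 3: 'abbdefegdddgabfedaebgeag' (i=3, period=24)

["c", "ag", "abbdefegdddgabfedaebgeag"]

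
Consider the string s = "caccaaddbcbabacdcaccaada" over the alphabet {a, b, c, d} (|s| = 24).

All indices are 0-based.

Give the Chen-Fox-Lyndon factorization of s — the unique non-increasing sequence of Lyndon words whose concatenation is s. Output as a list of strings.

emit factor 1: 'c' (i=0, period=1)
emit factor 2: 'acc' (i=1, period=3)
emit factor 3: 'aaddbcbabacdcacc' (i=4, period=16)
emit factor 4: 'aad' (i=20, period=3)
emit factor 5: 'a' (i=23, period=1)

["c", "acc", "aaddbcbabacdcacc", "aad", "a"]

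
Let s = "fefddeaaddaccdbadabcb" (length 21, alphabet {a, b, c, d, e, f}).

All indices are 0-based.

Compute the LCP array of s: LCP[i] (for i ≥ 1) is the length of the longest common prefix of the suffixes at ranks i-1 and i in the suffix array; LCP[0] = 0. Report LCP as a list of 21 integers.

[0, 1, 1, 1, 2, 0, 1, 1, 0, 1, 1, 0, 2, 1, 1, 2, 1, 0, 1, 0, 1]

rank→(start, suffix):
  0 → (6, 'aaddaccdbadabcb')
  1 → (17, 'abcb')
  2 → (10, 'accdbadabcb')
  3 → (15, 'adabcb')
  4 → (7, 'addaccdbadabcb')
  5 → (20, 'b')
  6 → (14, 'badabcb')
  7 → (18, 'bcb')
  8 → (19, 'cb')
  9 → (11, 'ccdbadabcb')
  10 → (12, 'cdbadabcb')
  11 → (16, 'dabcb')
  12 → (9, 'daccdbadabcb')
  13 → (13, 'dbadabcb')
  14 → (8, 'ddaccdbadabcb')
  15 → (3, 'ddeaaddaccdbadabcb')
  16 → (4, 'deaaddaccdbadabcb')
  17 → (5, 'eaaddaccdbadabcb')
  18 → (1, 'efddeaaddaccdbadabcb')
  19 → (2, 'fddeaaddaccdbadabcb')
  20 → (0, 'fefddeaaddaccdbadabcb')

SA = [6, 17, 10, 15, 7, 20, 14, 18, 19, 11, 12, 16, 9, 13, 8, 3, 4, 5, 1, 2, 0]
i: (SA[i-1],SA[i]) lcp shared
  1: (6,17) 1 'a'
  2: (17,10) 1 'a'
  3: (10,15) 1 'a'
  4: (15,7) 2 'ad'
  5: (7,20) 0 ''
  6: (20,14) 1 'b'
  7: (14,18) 1 'b'
  8: (18,19) 0 ''
  9: (19,11) 1 'c'
  10: (11,12) 1 'c'
  11: (12,16) 0 ''
  12: (16,9) 2 'da'
  13: (9,13) 1 'd'
  14: (13,8) 1 'd'
  15: (8,3) 2 'dd'
  16: (3,4) 1 'd'
  17: (4,5) 0 ''
  18: (5,1) 1 'e'
  19: (1,2) 0 ''
  20: (2,0) 1 'f'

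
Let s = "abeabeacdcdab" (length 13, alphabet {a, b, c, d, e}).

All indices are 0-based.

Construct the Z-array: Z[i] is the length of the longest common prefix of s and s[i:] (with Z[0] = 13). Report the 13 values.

Z[0]=13
i=1: i≥r, start 0; Z[1]=0
i=2: i≥r, start 0; Z[2]=0
i=3: i≥r, start 0; Z[3]=4 extend→box=[3,7)
i=4: min(r-i=3, Z[1]=0)=0; Z[4]=0
i=5: min(r-i=2, Z[2]=0)=0; Z[5]=0
i=6: min(r-i=1, Z[3]=4)=1; Z[6]=1
i=7: i≥r, start 0; Z[7]=0
i=8: i≥r, start 0; Z[8]=0
i=9: i≥r, start 0; Z[9]=0
i=10: i≥r, start 0; Z[10]=0
i=11: i≥r, start 0; Z[11]=2 extend→box=[11,13)
i=12: min(r-i=1, Z[1]=0)=0; Z[12]=0

[13, 0, 0, 4, 0, 0, 1, 0, 0, 0, 0, 2, 0]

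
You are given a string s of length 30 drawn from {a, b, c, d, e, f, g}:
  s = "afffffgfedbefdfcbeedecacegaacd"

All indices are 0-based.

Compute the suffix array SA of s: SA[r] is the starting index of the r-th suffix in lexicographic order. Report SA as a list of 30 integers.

rank→(start, suffix):
  0 → (26, 'aacd')
  1 → (27, 'acd')
  2 → (22, 'acegaacd')
  3 → (0, 'afffffgfedbefdfcbeedecacegaacd')
  4 → (16, 'beedecacegaacd')
  5 → (10, 'befdfcbeedecacegaacd')
  6 → (21, 'cacegaacd')
  7 → (15, 'cbeedecacegaacd')
  8 → (28, 'cd')
  9 → (23, 'cegaacd')
  10 → (29, 'd')
  11 → (9, 'dbefdfcbeedecacegaacd')
  12 → (19, 'decacegaacd')
  13 → (13, 'dfcbeedecacegaacd')
  14 → (20, 'ecacegaacd')
  15 → (8, 'edbefdfcbeedecacegaacd')
  16 → (18, 'edecacegaacd')
  17 → (17, 'eedecacegaacd')
  18 → (11, 'efdfcbeedecacegaacd')
  19 → (24, 'egaacd')
  20 → (14, 'fcbeedecacegaacd')
  21 → (12, 'fdfcbeedecacegaacd')
  22 → (7, 'fedbefdfcbeedecacegaacd')
  23 → (1, 'fffffgfedbefdfcbeedecacegaacd')
  24 → (2, 'ffffgfedbefdfcbeedecacegaacd')
  25 → (3, 'fffgfedbefdfcbeedecacegaacd')
  26 → (4, 'ffgfedbefdfcbeedecacegaacd')
  27 → (5, 'fgfedbefdfcbeedecacegaacd')
  28 → (25, 'gaacd')
  29 → (6, 'gfedbefdfcbeedecacegaacd')

[26, 27, 22, 0, 16, 10, 21, 15, 28, 23, 29, 9, 19, 13, 20, 8, 18, 17, 11, 24, 14, 12, 7, 1, 2, 3, 4, 5, 25, 6]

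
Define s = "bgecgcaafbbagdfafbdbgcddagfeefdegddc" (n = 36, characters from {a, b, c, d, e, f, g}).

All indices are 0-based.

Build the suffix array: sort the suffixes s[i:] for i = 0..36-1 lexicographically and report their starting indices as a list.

[6, 7, 15, 11, 24, 10, 9, 17, 19, 0, 35, 5, 21, 3, 23, 18, 34, 22, 33, 30, 13, 2, 27, 28, 31, 14, 8, 16, 29, 26, 4, 20, 32, 12, 1, 25]

rank | idx | suffix
   0 |   6 | aafbbagdfafbdbgcddagfeefdegddc
   1 |   7 | afbbagdfafbdbgcddagfeefdegddc
   2 |  15 | afbdbgcddagfeefdegddc
   3 |  11 | agdfafbdbgcddagfeefdegddc
   4 |  24 | agfeefdegddc
   5 |  10 | bagdfafbdbgcddagfeefdegddc
   6 |   9 | bbagdfafbdbgcddagfeefdegddc
   7 |  17 | bdbgcddagfeefdegddc
   8 |  19 | bgcddagfeefdegddc
   9 |   0 | bgecgcaafbbagdfafbdbgcddagfeefdegddc
  10 |  35 | c
  11 |   5 | caafbbagdfafbdbgcddagfeefdegddc
  12 |  21 | cddagfeefdegddc
  13 |   3 | cgcaafbbagdfafbdbgcddagfeefdegddc
  14 |  23 | dagfeefdegddc
  15 |  18 | dbgcddagfeefdegddc
  16 |  34 | dc
  17 |  22 | ddagfeefdegddc
  18 |  33 | ddc
  19 |  30 | degddc
  20 |  13 | dfafbdbgcddagfeefdegddc
  21 |   2 | ecgcaafbbagdfafbdbgcddagfeefdegddc
  22 |  27 | eefdegddc
  23 |  28 | efdegddc
  24 |  31 | egddc
  25 |  14 | fafbdbgcddagfeefdegddc
  26 |   8 | fbbagdfafbdbgcddagfeefdegddc
  27 |  16 | fbdbgcddagfeefdegddc
  28 |  29 | fdegddc
  29 |  26 | feefdegddc
  30 |   4 | gcaafbbagdfafbdbgcddagfeefdegddc
  31 |  20 | gcddagfeefdegddc
  32 |  32 | gddc
  33 |  12 | gdfafbdbgcddagfeefdegddc
  34 |   1 | gecgcaafbbagdfafbdbgcddagfeefdegddc
  35 |  25 | gfeefdegddc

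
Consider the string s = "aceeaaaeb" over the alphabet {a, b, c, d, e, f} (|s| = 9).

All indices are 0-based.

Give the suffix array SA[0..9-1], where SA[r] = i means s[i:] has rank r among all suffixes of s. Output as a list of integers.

[4, 5, 0, 6, 8, 1, 3, 7, 2]

rank | idx | suffix
   0 |   4 | aaaeb
   1 |   5 | aaeb
   2 |   0 | aceeaaaeb
   3 |   6 | aeb
   4 |   8 | b
   5 |   1 | ceeaaaeb
   6 |   3 | eaaaeb
   7 |   7 | eb
   8 |   2 | eeaaaeb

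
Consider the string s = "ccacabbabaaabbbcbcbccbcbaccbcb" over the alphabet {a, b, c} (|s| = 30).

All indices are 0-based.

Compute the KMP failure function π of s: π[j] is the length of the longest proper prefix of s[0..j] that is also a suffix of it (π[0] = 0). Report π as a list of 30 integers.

π[0] = 0
j=1 s[j]='c': π[1]=1 (border 'c')
j=2 s[j]='a': k: 1→0; π[2]=0 (border '')
j=3 s[j]='c': π[3]=1 (border 'c')
j=4 s[j]='a': k: 1→0; π[4]=0 (border '')
j=5 s[j]='b': π[5]=0 (border '')
j=6 s[j]='b': π[6]=0 (border '')
j=7 s[j]='a': π[7]=0 (border '')
j=8 s[j]='b': π[8]=0 (border '')
j=9 s[j]='a': π[9]=0 (border '')
j=10 s[j]='a': π[10]=0 (border '')
j=11 s[j]='a': π[11]=0 (border '')
j=12 s[j]='b': π[12]=0 (border '')
j=13 s[j]='b': π[13]=0 (border '')
j=14 s[j]='b': π[14]=0 (border '')
j=15 s[j]='c': π[15]=1 (border 'c')
j=16 s[j]='b': k: 1→0; π[16]=0 (border '')
j=17 s[j]='c': π[17]=1 (border 'c')
j=18 s[j]='b': k: 1→0; π[18]=0 (border '')
j=19 s[j]='c': π[19]=1 (border 'c')
j=20 s[j]='c': π[20]=2 (border 'cc')
j=21 s[j]='b': k: 2→1→0; π[21]=0 (border '')
j=22 s[j]='c': π[22]=1 (border 'c')
j=23 s[j]='b': k: 1→0; π[23]=0 (border '')
j=24 s[j]='a': π[24]=0 (border '')
j=25 s[j]='c': π[25]=1 (border 'c')
j=26 s[j]='c': π[26]=2 (border 'cc')
j=27 s[j]='b': k: 2→1→0; π[27]=0 (border '')
j=28 s[j]='c': π[28]=1 (border 'c')
j=29 s[j]='b': k: 1→0; π[29]=0 (border '')

[0, 1, 0, 1, 0, 0, 0, 0, 0, 0, 0, 0, 0, 0, 0, 1, 0, 1, 0, 1, 2, 0, 1, 0, 0, 1, 2, 0, 1, 0]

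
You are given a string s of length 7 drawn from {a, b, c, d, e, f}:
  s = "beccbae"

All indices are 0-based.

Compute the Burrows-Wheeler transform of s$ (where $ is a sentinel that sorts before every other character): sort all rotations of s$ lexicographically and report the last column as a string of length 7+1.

rank  rotation  last
    0  $beccbae  e
    1  ae$beccb  b
    2  bae$becc  c
    3  beccbae$  $
    4  cbae$bec  c
    5  ccbae$be  e
    6  e$beccba  a
    7  eccbae$b  b

ebc$ceab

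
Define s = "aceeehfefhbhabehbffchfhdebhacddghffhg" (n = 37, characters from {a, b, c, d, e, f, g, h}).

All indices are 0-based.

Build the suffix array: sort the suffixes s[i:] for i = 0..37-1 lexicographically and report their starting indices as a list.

[12, 27, 0, 13, 16, 10, 25, 28, 1, 19, 29, 23, 30, 24, 2, 3, 7, 14, 4, 18, 6, 17, 33, 8, 21, 34, 36, 31, 11, 26, 15, 9, 22, 5, 32, 20, 35]

rank→(start, suffix):
  0 → (12, 'abehbffchfhdebhacddghffhg')
  1 → (27, 'acddghffhg')
  2 → (0, 'aceeehfefhbhabehbffchfhdebhacddghffhg')
  3 → (13, 'behbffchfhdebhacddghffhg')
  4 → (16, 'bffchfhdebhacddghffhg')
  5 → (10, 'bhabehbffchfhdebhacddghffhg')
  6 → (25, 'bhacddghffhg')
  7 → (28, 'cddghffhg')
  8 → (1, 'ceeehfefhbhabehbffchfhdebhacddghffhg')
  9 → (19, 'chfhdebhacddghffhg')
  10 → (29, 'ddghffhg')
  11 → (23, 'debhacddghffhg')
  12 → (30, 'dghffhg')
  13 → (24, 'ebhacddghffhg')
  14 → (2, 'eeehfefhbhabehbffchfhdebhacddghffhg')
  15 → (3, 'eehfefhbhabehbffchfhdebhacddghffhg')
  16 → (7, 'efhbhabehbffchfhdebhacddghffhg')
  17 → (14, 'ehbffchfhdebhacddghffhg')
  18 → (4, 'ehfefhbhabehbffchfhdebhacddghffhg')
  19 → (18, 'fchfhdebhacddghffhg')
  20 → (6, 'fefhbhabehbffchfhdebhacddghffhg')
  21 → (17, 'ffchfhdebhacddghffhg')
  22 → (33, 'ffhg')
  23 → (8, 'fhbhabehbffchfhdebhacddghffhg')
  24 → (21, 'fhdebhacddghffhg')
  25 → (34, 'fhg')
  26 → (36, 'g')
  27 → (31, 'ghffhg')
  28 → (11, 'habehbffchfhdebhacddghffhg')
  29 → (26, 'hacddghffhg')
  30 → (15, 'hbffchfhdebhacddghffhg')
  31 → (9, 'hbhabehbffchfhdebhacddghffhg')
  32 → (22, 'hdebhacddghffhg')
  33 → (5, 'hfefhbhabehbffchfhdebhacddghffhg')
  34 → (32, 'hffhg')
  35 → (20, 'hfhdebhacddghffhg')
  36 → (35, 'hg')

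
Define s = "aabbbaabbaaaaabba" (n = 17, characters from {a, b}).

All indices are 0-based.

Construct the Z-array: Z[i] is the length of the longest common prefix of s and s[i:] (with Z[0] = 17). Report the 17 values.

[17, 1, 0, 0, 0, 4, 1, 0, 0, 2, 2, 2, 4, 1, 0, 0, 1]

Z[0]=17
i=1: i≥r, start 0; Z[1]=1 extend→box=[1,2)
i=2: i≥r, start 0; Z[2]=0
i=3: i≥r, start 0; Z[3]=0
i=4: i≥r, start 0; Z[4]=0
i=5: i≥r, start 0; Z[5]=4 extend→box=[5,9)
i=6: min(r-i=3, Z[1]=1)=1; Z[6]=1
i=7: min(r-i=2, Z[2]=0)=0; Z[7]=0
i=8: min(r-i=1, Z[3]=0)=0; Z[8]=0
i=9: i≥r, start 0; Z[9]=2 extend→box=[9,11)
i=10: min(r-i=1, Z[1]=1)=1; Z[10]=2 extend→box=[10,12)
i=11: min(r-i=1, Z[1]=1)=1; Z[11]=2 extend→box=[11,13)
i=12: min(r-i=1, Z[1]=1)=1; Z[12]=4 extend→box=[12,16)
i=13: min(r-i=3, Z[1]=1)=1; Z[13]=1
i=14: min(r-i=2, Z[2]=0)=0; Z[14]=0
i=15: min(r-i=1, Z[3]=0)=0; Z[15]=0
i=16: i≥r, start 0; Z[16]=1 extend→box=[16,17)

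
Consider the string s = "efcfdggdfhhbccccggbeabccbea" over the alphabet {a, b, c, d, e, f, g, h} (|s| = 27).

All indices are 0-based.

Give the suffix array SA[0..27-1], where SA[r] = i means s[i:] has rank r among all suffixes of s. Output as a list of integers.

rank | idx | suffix
   0 |  26 | a
   1 |  20 | abccbea
   2 |  21 | bccbea
   3 |  11 | bccccggbeabccbea
   4 |  24 | bea
   5 |  18 | beabccbea
   6 |  23 | cbea
   7 |  22 | ccbea
   8 |  12 | ccccggbeabccbea
   9 |  13 | cccggbeabccbea
  10 |  14 | ccggbeabccbea
  11 |   2 | cfdggdfhhbccccggbeabccbea
  12 |  15 | cggbeabccbea
  13 |   7 | dfhhbccccggbeabccbea
  14 |   4 | dggdfhhbccccggbeabccbea
  15 |  25 | ea
  16 |  19 | eabccbea
  17 |   0 | efcfdggdfhhbccccggbeabccbea
  18 |   1 | fcfdggdfhhbccccggbeabccbea
  19 |   3 | fdggdfhhbccccggbeabccbea
  20 |   8 | fhhbccccggbeabccbea
  21 |  17 | gbeabccbea
  22 |   6 | gdfhhbccccggbeabccbea
  23 |  16 | ggbeabccbea
  24 |   5 | ggdfhhbccccggbeabccbea
  25 |  10 | hbccccggbeabccbea
  26 |   9 | hhbccccggbeabccbea

[26, 20, 21, 11, 24, 18, 23, 22, 12, 13, 14, 2, 15, 7, 4, 25, 19, 0, 1, 3, 8, 17, 6, 16, 5, 10, 9]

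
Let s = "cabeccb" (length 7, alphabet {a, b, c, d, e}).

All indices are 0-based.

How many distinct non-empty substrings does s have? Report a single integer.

sorted suffixes:
  #0 SA[0]=1  'abeccb'
  #1 SA[1]=6  'b'
  #2 SA[2]=2  'beccb'
  #3 SA[3]=0  'cabeccb'
  #4 SA[4]=5  'cb'
  #5 SA[5]=4  'ccb'
  #6 SA[6]=3  'eccb'

SA = [1, 6, 2, 0, 5, 4, 3]
i: (SA[i-1],SA[i]) lcp shared
  1: (1,6) 0 ''
  2: (6,2) 1 'b'
  3: (2,0) 0 ''
  4: (0,5) 1 'c'
  5: (5,4) 1 'c'
  6: (4,3) 0 ''

n(n+1)/2 = 7·8/2 = 28
Σ LCP = 0 + 0 + 1 + 0 + 1 + 1 + 0 = 3
distinct = 28 − 3 = 25

25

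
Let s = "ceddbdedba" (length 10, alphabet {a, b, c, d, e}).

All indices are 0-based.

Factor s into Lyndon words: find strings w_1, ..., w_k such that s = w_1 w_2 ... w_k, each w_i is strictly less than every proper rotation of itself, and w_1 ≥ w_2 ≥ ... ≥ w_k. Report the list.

["cedd", "bded", "b", "a"]

emit factor 1: 'cedd' (i=0, period=4)
emit factor 2: 'bded' (i=4, period=4)
emit factor 3: 'b' (i=8, period=1)
emit factor 4: 'a' (i=9, period=1)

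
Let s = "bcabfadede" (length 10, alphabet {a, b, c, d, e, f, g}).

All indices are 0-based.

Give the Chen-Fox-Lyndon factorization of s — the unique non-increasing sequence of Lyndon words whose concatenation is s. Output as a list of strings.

emit factor 1: 'bc' (i=0, period=2)
emit factor 2: 'abfadede' (i=2, period=8)

["bc", "abfadede"]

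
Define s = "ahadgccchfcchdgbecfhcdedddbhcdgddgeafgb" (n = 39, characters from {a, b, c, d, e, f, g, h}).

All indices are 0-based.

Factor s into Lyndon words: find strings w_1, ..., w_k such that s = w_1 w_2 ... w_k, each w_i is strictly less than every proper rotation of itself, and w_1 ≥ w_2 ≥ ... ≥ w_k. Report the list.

emit factor 1: 'ah' (i=0, period=2)
emit factor 2: 'adgccchfcchdgbecfhcdedddbhcdgddgeafgb' (i=2, period=37)

["ah", "adgccchfcchdgbecfhcdedddbhcdgddgeafgb"]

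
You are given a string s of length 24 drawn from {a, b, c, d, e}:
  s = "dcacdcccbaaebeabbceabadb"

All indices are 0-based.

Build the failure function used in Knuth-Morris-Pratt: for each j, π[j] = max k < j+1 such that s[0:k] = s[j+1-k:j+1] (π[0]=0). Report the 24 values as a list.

[0, 0, 0, 0, 1, 2, 0, 0, 0, 0, 0, 0, 0, 0, 0, 0, 0, 0, 0, 0, 0, 0, 1, 0]

π[0] = 0
j=1 s[j]='c': π[1]=0 (border '')
j=2 s[j]='a': π[2]=0 (border '')
j=3 s[j]='c': π[3]=0 (border '')
j=4 s[j]='d': π[4]=1 (border 'd')
j=5 s[j]='c': π[5]=2 (border 'dc')
j=6 s[j]='c': k: 2→0; π[6]=0 (border '')
j=7 s[j]='c': π[7]=0 (border '')
j=8 s[j]='b': π[8]=0 (border '')
j=9 s[j]='a': π[9]=0 (border '')
j=10 s[j]='a': π[10]=0 (border '')
j=11 s[j]='e': π[11]=0 (border '')
j=12 s[j]='b': π[12]=0 (border '')
j=13 s[j]='e': π[13]=0 (border '')
j=14 s[j]='a': π[14]=0 (border '')
j=15 s[j]='b': π[15]=0 (border '')
j=16 s[j]='b': π[16]=0 (border '')
j=17 s[j]='c': π[17]=0 (border '')
j=18 s[j]='e': π[18]=0 (border '')
j=19 s[j]='a': π[19]=0 (border '')
j=20 s[j]='b': π[20]=0 (border '')
j=21 s[j]='a': π[21]=0 (border '')
j=22 s[j]='d': π[22]=1 (border 'd')
j=23 s[j]='b': k: 1→0; π[23]=0 (border '')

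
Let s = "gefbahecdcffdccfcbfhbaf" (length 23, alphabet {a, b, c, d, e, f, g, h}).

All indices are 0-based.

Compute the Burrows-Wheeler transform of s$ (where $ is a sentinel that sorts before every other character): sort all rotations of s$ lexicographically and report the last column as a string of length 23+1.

rank  rotation                  last
    0  $gefbahecdcffdccfcbfhbaf  f
    1  af$gefbahecdcffdccfcbfhb  b
    2  ahecdcffdccfcbfhbaf$gefb  b
    3  baf$gefbahecdcffdccfcbfh  h
    4  bahecdcffdccfcbfhbaf$gef  f
    5  bfhbaf$gefbahecdcffdccfc  c
    6  cbfhbaf$gefbahecdcffdccf  f
    7  ccfcbfhbaf$gefbahecdcffd  d
    8  cdcffdccfcbfhbaf$gefbahe  e
    9  cfcbfhbaf$gefbahecdcffdc  c
   10  cffdccfcbfhbaf$gefbahecd  d
   11  dccfcbfhbaf$gefbahecdcff  f
   12  dcffdccfcbfhbaf$gefbahec  c
   13  ecdcffdccfcbfhbaf$gefbah  h
   14  efbahecdcffdccfcbfhbaf$g  g
   15  f$gefbahecdcffdccfcbfhba  a
   16  fbahecdcffdccfcbfhbaf$ge  e
   17  fcbfhbaf$gefbahecdcffdcc  c
   18  fdccfcbfhbaf$gefbahecdcf  f
   19  ffdccfcbfhbaf$gefbahecdc  c
   20  fhbaf$gefbahecdcffdccfcb  b
   21  gefbahecdcffdccfcbfhbaf$  $
   22  hbaf$gefbahecdcffdccfcbf  f
   23  hecdcffdccfcbfhbaf$gefba  a

fbbhfcfdecdfchgaecfcb$fa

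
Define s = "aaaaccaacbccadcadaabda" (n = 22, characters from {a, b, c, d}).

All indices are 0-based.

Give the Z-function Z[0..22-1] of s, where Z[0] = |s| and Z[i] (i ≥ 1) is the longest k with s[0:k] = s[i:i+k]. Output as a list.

Z[0]=22
i=1: fresh scan; Z[1]=3 scan→box=[1,4)
i=2: min(r-i=2, Z[1]=3)=2; Z[2]=2
i=3: min(r-i=1, Z[2]=2)=1; Z[3]=1
i=4: fresh scan; Z[4]=0
i=5: fresh scan; Z[5]=0
i=6: fresh scan; Z[6]=2 scan→box=[6,8)
i=7: min(r-i=1, Z[1]=3)=1; Z[7]=1
i=8: fresh scan; Z[8]=0
i=9: fresh scan; Z[9]=0
i=10: fresh scan; Z[10]=0
i=11: fresh scan; Z[11]=0
i=12: fresh scan; Z[12]=1 scan→box=[12,13)
i=13: fresh scan; Z[13]=0
i=14: fresh scan; Z[14]=0
i=15: fresh scan; Z[15]=1 scan→box=[15,16)
i=16: fresh scan; Z[16]=0
i=17: fresh scan; Z[17]=2 scan→box=[17,19)
i=18: min(r-i=1, Z[1]=3)=1; Z[18]=1
i=19: fresh scan; Z[19]=0
i=20: fresh scan; Z[20]=0
i=21: fresh scan; Z[21]=1 scan→box=[21,22)

[22, 3, 2, 1, 0, 0, 2, 1, 0, 0, 0, 0, 1, 0, 0, 1, 0, 2, 1, 0, 0, 1]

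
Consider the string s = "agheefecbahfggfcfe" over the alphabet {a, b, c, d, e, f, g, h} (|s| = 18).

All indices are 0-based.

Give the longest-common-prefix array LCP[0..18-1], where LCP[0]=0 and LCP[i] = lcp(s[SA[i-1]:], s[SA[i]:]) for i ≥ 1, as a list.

rank→(start, suffix):
  0 → (0, 'agheefecbahfggfcfe')
  1 → (9, 'ahfggfcfe')
  2 → (8, 'bahfggfcfe')
  3 → (7, 'cbahfggfcfe')
  4 → (15, 'cfe')
  5 → (17, 'e')
  6 → (6, 'ecbahfggfcfe')
  7 → (3, 'eefecbahfggfcfe')
  8 → (4, 'efecbahfggfcfe')
  9 → (14, 'fcfe')
  10 → (16, 'fe')
  11 → (5, 'fecbahfggfcfe')
  12 → (11, 'fggfcfe')
  13 → (13, 'gfcfe')
  14 → (12, 'ggfcfe')
  15 → (1, 'gheefecbahfggfcfe')
  16 → (2, 'heefecbahfggfcfe')
  17 → (10, 'hfggfcfe')

SA = [0, 9, 8, 7, 15, 17, 6, 3, 4, 14, 16, 5, 11, 13, 12, 1, 2, 10]
i: (SA[i-1],SA[i]) lcp shared
  1: (0,9) 1 'a'
  2: (9,8) 0 ''
  3: (8,7) 0 ''
  4: (7,15) 1 'c'
  5: (15,17) 0 ''
  6: (17,6) 1 'e'
  7: (6,3) 1 'e'
  8: (3,4) 1 'e'
  9: (4,14) 0 ''
  10: (14,16) 1 'f'
  11: (16,5) 2 'fe'
  12: (5,11) 1 'f'
  13: (11,13) 0 ''
  14: (13,12) 1 'g'
  15: (12,1) 1 'g'
  16: (1,2) 0 ''
  17: (2,10) 1 'h'

[0, 1, 0, 0, 1, 0, 1, 1, 1, 0, 1, 2, 1, 0, 1, 1, 0, 1]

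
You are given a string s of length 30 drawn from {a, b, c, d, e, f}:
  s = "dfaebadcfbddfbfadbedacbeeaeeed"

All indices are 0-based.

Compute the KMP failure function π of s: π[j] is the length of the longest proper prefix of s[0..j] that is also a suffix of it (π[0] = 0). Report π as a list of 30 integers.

π[0] = 0
j=1 s[j]='f': π[1]=0 (border '')
j=2 s[j]='a': π[2]=0 (border '')
j=3 s[j]='e': π[3]=0 (border '')
j=4 s[j]='b': π[4]=0 (border '')
j=5 s[j]='a': π[5]=0 (border '')
j=6 s[j]='d': π[6]=1 (border 'd')
j=7 s[j]='c': k: 1→0; π[7]=0 (border '')
j=8 s[j]='f': π[8]=0 (border '')
j=9 s[j]='b': π[9]=0 (border '')
j=10 s[j]='d': π[10]=1 (border 'd')
j=11 s[j]='d': k: 1→0; π[11]=1 (border 'd')
j=12 s[j]='f': π[12]=2 (border 'df')
j=13 s[j]='b': k: 2→0; π[13]=0 (border '')
j=14 s[j]='f': π[14]=0 (border '')
j=15 s[j]='a': π[15]=0 (border '')
j=16 s[j]='d': π[16]=1 (border 'd')
j=17 s[j]='b': k: 1→0; π[17]=0 (border '')
j=18 s[j]='e': π[18]=0 (border '')
j=19 s[j]='d': π[19]=1 (border 'd')
j=20 s[j]='a': k: 1→0; π[20]=0 (border '')
j=21 s[j]='c': π[21]=0 (border '')
j=22 s[j]='b': π[22]=0 (border '')
j=23 s[j]='e': π[23]=0 (border '')
j=24 s[j]='e': π[24]=0 (border '')
j=25 s[j]='a': π[25]=0 (border '')
j=26 s[j]='e': π[26]=0 (border '')
j=27 s[j]='e': π[27]=0 (border '')
j=28 s[j]='e': π[28]=0 (border '')
j=29 s[j]='d': π[29]=1 (border 'd')

[0, 0, 0, 0, 0, 0, 1, 0, 0, 0, 1, 1, 2, 0, 0, 0, 1, 0, 0, 1, 0, 0, 0, 0, 0, 0, 0, 0, 0, 1]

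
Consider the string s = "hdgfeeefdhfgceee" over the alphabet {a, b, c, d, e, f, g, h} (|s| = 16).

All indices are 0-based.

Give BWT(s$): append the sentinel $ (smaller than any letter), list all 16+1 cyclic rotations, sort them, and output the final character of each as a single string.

eghfeecfeeeghfd$d

rank  rotation           last
    0  $hdgfeeefdhfgceee  e
    1  ceee$hdgfeeefdhfg  g
    2  dgfeeefdhfgceee$h  h
    3  dhfgceee$hdgfeeef  f
    4  e$hdgfeeefdhfgcee  e
    5  ee$hdgfeeefdhfgce  e
    6  eee$hdgfeeefdhfgc  c
    7  eeefdhfgceee$hdgf  f
    8  eefdhfgceee$hdgfe  e
    9  efdhfgceee$hdgfee  e
   10  fdhfgceee$hdgfeee  e
   11  feeefdhfgceee$hdg  g
   12  fgceee$hdgfeeefdh  h
   13  gceee$hdgfeeefdhf  f
   14  gfeeefdhfgceee$hd  d
   15  hdgfeeefdhfgceee$  $
   16  hfgceee$hdgfeeefd  d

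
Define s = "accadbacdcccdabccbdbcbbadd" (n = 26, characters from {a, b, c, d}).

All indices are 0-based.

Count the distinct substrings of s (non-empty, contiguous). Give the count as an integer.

sorted suffixes:
  #0 SA[0]=13  'abccbdbcbbadd'
  #1 SA[1]=0  'accadbacdcccdabccbdbcbbadd'
  #2 SA[2]=6  'acdcccdabccbdbcbbadd'
  #3 SA[3]=3  'adbacdcccdabccbdbcbbadd'
  #4 SA[4]=23  'add'
  #5 SA[5]=5  'bacdcccdabccbdbcbbadd'
  #6 SA[6]=22  'badd'
  #7 SA[7]=21  'bbadd'
  #8 SA[8]=19  'bcbbadd'
  #9 SA[9]=14  'bccbdbcbbadd'
  #10 SA[10]=17  'bdbcbbadd'
  #11 SA[11]=2  'cadbacdcccdabccbdbcbbadd'
  #12 SA[12]=20  'cbbadd'
  #13 SA[13]=16  'cbdbcbbadd'
  #14 SA[14]=1  'ccadbacdcccdabccbdbcbbadd'
  #15 SA[15]=15  'ccbdbcbbadd'
  #16 SA[16]=9  'cccdabccbdbcbbadd'
  #17 SA[17]=10  'ccdabccbdbcbbadd'
  #18 SA[18]=11  'cdabccbdbcbbadd'
  #19 SA[19]=7  'cdcccdabccbdbcbbadd'
  #20 SA[20]=25  'd'
  #21 SA[21]=12  'dabccbdbcbbadd'
  #22 SA[22]=4  'dbacdcccdabccbdbcbbadd'
  #23 SA[23]=18  'dbcbbadd'
  #24 SA[24]=8  'dcccdabccbdbcbbadd'
  #25 SA[25]=24  'dd'

SA = [13, 0, 6, 3, 23, 5, 22, 21, 19, 14, 17, 2, 20, 16, 1, 15, 9, 10, 11, 7, 25, 12, 4, 18, 8, 24]
i: (SA[i-1],SA[i]) lcp shared
  1: (13,0) 1 'a'
  2: (0,6) 2 'ac'
  3: (6,3) 1 'a'
  4: (3,23) 2 'ad'
  5: (23,5) 0 ''
  6: (5,22) 2 'ba'
  7: (22,21) 1 'b'
  8: (21,19) 1 'b'
  9: (19,14) 2 'bc'
  10: (14,17) 1 'b'
  11: (17,2) 0 ''
  12: (2,20) 1 'c'
  13: (20,16) 2 'cb'
  14: (16,1) 1 'c'
  15: (1,15) 2 'cc'
  16: (15,9) 2 'cc'
  17: (9,10) 2 'cc'
  18: (10,11) 1 'c'
  19: (11,7) 2 'cd'
  20: (7,25) 0 ''
  21: (25,12) 1 'd'
  22: (12,4) 1 'd'
  23: (4,18) 2 'db'
  24: (18,8) 1 'd'
  25: (8,24) 1 'd'

n(n+1)/2 = 26·27/2 = 351
Σ LCP = 0 + 1 + 2 + 1 + 2 + 0 + 2 + 1 + 1 + 2 + 1 + 0 + 1 + 2 + 1 + 2 + 2 + 2 + 1 + 2 + 0 + 1 + 1 + 2 + 1 + 1 = 32
distinct = 351 − 32 = 319

319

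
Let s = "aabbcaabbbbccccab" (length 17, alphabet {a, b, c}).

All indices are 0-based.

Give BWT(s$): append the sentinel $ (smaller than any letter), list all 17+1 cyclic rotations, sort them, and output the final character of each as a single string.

rank  rotation            last
    0  $aabbcaabbbbccccab  b
    1  aabbbbccccab$aabbc  c
    2  aabbcaabbbbccccab$  $
    3  ab$aabbcaabbbbcccc  c
    4  abbbbccccab$aabbca  a
    5  abbcaabbbbccccab$a  a
    6  b$aabbcaabbbbcccca  a
    7  bbbbccccab$aabbcaa  a
    8  bbbccccab$aabbcaab  b
    9  bbcaabbbbccccab$aa  a
   10  bbccccab$aabbcaabb  b
   11  bcaabbbbccccab$aab  b
   12  bccccab$aabbcaabbb  b
   13  caabbbbccccab$aabb  b
   14  cab$aabbcaabbbbccc  c
   15  ccab$aabbcaabbbbcc  c
   16  cccab$aabbcaabbbbc  c
   17  ccccab$aabbcaabbbb  b

bc$caaaababbbbcccb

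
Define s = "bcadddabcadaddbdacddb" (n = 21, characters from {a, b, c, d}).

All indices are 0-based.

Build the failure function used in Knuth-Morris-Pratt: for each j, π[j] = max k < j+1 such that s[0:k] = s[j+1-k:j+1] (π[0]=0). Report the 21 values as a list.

[0, 0, 0, 0, 0, 0, 0, 1, 2, 3, 4, 0, 0, 0, 1, 0, 0, 0, 0, 0, 1]

π[0] = 0
j=1 s[j]='c': π[1]=0 (border '')
j=2 s[j]='a': π[2]=0 (border '')
j=3 s[j]='d': π[3]=0 (border '')
j=4 s[j]='d': π[4]=0 (border '')
j=5 s[j]='d': π[5]=0 (border '')
j=6 s[j]='a': π[6]=0 (border '')
j=7 s[j]='b': π[7]=1 (border 'b')
j=8 s[j]='c': π[8]=2 (border 'bc')
j=9 s[j]='a': π[9]=3 (border 'bca')
j=10 s[j]='d': π[10]=4 (border 'bcad')
j=11 s[j]='a': k: 4→0; π[11]=0 (border '')
j=12 s[j]='d': π[12]=0 (border '')
j=13 s[j]='d': π[13]=0 (border '')
j=14 s[j]='b': π[14]=1 (border 'b')
j=15 s[j]='d': k: 1→0; π[15]=0 (border '')
j=16 s[j]='a': π[16]=0 (border '')
j=17 s[j]='c': π[17]=0 (border '')
j=18 s[j]='d': π[18]=0 (border '')
j=19 s[j]='d': π[19]=0 (border '')
j=20 s[j]='b': π[20]=1 (border 'b')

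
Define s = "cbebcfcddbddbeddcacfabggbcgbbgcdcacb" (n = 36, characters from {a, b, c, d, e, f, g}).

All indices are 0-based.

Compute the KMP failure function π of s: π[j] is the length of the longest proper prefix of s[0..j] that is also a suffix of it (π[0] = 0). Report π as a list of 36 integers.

π[0] = 0
j=1 s[j]='b': π[1]=0 (border '')
j=2 s[j]='e': π[2]=0 (border '')
j=3 s[j]='b': π[3]=0 (border '')
j=4 s[j]='c': π[4]=1 (border 'c')
j=5 s[j]='f': k: 1→0; π[5]=0 (border '')
j=6 s[j]='c': π[6]=1 (border 'c')
j=7 s[j]='d': k: 1→0; π[7]=0 (border '')
j=8 s[j]='d': π[8]=0 (border '')
j=9 s[j]='b': π[9]=0 (border '')
j=10 s[j]='d': π[10]=0 (border '')
j=11 s[j]='d': π[11]=0 (border '')
j=12 s[j]='b': π[12]=0 (border '')
j=13 s[j]='e': π[13]=0 (border '')
j=14 s[j]='d': π[14]=0 (border '')
j=15 s[j]='d': π[15]=0 (border '')
j=16 s[j]='c': π[16]=1 (border 'c')
j=17 s[j]='a': k: 1→0; π[17]=0 (border '')
j=18 s[j]='c': π[18]=1 (border 'c')
j=19 s[j]='f': k: 1→0; π[19]=0 (border '')
j=20 s[j]='a': π[20]=0 (border '')
j=21 s[j]='b': π[21]=0 (border '')
j=22 s[j]='g': π[22]=0 (border '')
j=23 s[j]='g': π[23]=0 (border '')
j=24 s[j]='b': π[24]=0 (border '')
j=25 s[j]='c': π[25]=1 (border 'c')
j=26 s[j]='g': k: 1→0; π[26]=0 (border '')
j=27 s[j]='b': π[27]=0 (border '')
j=28 s[j]='b': π[28]=0 (border '')
j=29 s[j]='g': π[29]=0 (border '')
j=30 s[j]='c': π[30]=1 (border 'c')
j=31 s[j]='d': k: 1→0; π[31]=0 (border '')
j=32 s[j]='c': π[32]=1 (border 'c')
j=33 s[j]='a': k: 1→0; π[33]=0 (border '')
j=34 s[j]='c': π[34]=1 (border 'c')
j=35 s[j]='b': π[35]=2 (border 'cb')

[0, 0, 0, 0, 1, 0, 1, 0, 0, 0, 0, 0, 0, 0, 0, 0, 1, 0, 1, 0, 0, 0, 0, 0, 0, 1, 0, 0, 0, 0, 1, 0, 1, 0, 1, 2]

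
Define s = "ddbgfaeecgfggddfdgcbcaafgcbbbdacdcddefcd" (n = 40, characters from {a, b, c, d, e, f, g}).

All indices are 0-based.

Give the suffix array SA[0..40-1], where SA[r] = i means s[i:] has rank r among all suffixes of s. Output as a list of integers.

rank→(start, suffix):
  0 → (21, 'aafgcbbbdacdcddefcd')
  1 → (30, 'acdcddefcd')
  2 → (5, 'aeecgfggddfdgcbcaafgcbbbdacdcddefcd')
  3 → (22, 'afgcbbbdacdcddefcd')
  4 → (26, 'bbbdacdcddefcd')
  5 → (27, 'bbdacdcddefcd')
  6 → (19, 'bcaafgcbbbdacdcddefcd')
  7 → (28, 'bdacdcddefcd')
  8 → (2, 'bgfaeecgfggddfdgcbcaafgcbbbdacdcddefcd')
  9 → (20, 'caafgcbbbdacdcddefcd')
  10 → (25, 'cbbbdacdcddefcd')
  11 → (18, 'cbcaafgcbbbdacdcddefcd')
  12 → (38, 'cd')
  13 → (31, 'cdcddefcd')
  14 → (33, 'cddefcd')
  15 → (8, 'cgfggddfdgcbcaafgcbbbdacdcddefcd')
  16 → (39, 'd')
  17 → (29, 'dacdcddefcd')
  18 → (1, 'dbgfaeecgfggddfdgcbcaafgcbbbdacdcddefcd')
  19 → (32, 'dcddefcd')
  20 → (0, 'ddbgfaeecgfggddfdgcbcaafgcbbbdacdcddefcd')
  21 → (34, 'ddefcd')
  22 → (13, 'ddfdgcbcaafgcbbbdacdcddefcd')
  23 → (35, 'defcd')
  24 → (14, 'dfdgcbcaafgcbbbdacdcddefcd')
  25 → (16, 'dgcbcaafgcbbbdacdcddefcd')
  26 → (7, 'ecgfggddfdgcbcaafgcbbbdacdcddefcd')
  27 → (6, 'eecgfggddfdgcbcaafgcbbbdacdcddefcd')
  28 → (36, 'efcd')
  29 → (4, 'faeecgfggddfdgcbcaafgcbbbdacdcddefcd')
  30 → (37, 'fcd')
  31 → (15, 'fdgcbcaafgcbbbdacdcddefcd')
  32 → (23, 'fgcbbbdacdcddefcd')
  33 → (10, 'fggddfdgcbcaafgcbbbdacdcddefcd')
  34 → (24, 'gcbbbdacdcddefcd')
  35 → (17, 'gcbcaafgcbbbdacdcddefcd')
  36 → (12, 'gddfdgcbcaafgcbbbdacdcddefcd')
  37 → (3, 'gfaeecgfggddfdgcbcaafgcbbbdacdcddefcd')
  38 → (9, 'gfggddfdgcbcaafgcbbbdacdcddefcd')
  39 → (11, 'ggddfdgcbcaafgcbbbdacdcddefcd')

[21, 30, 5, 22, 26, 27, 19, 28, 2, 20, 25, 18, 38, 31, 33, 8, 39, 29, 1, 32, 0, 34, 13, 35, 14, 16, 7, 6, 36, 4, 37, 15, 23, 10, 24, 17, 12, 3, 9, 11]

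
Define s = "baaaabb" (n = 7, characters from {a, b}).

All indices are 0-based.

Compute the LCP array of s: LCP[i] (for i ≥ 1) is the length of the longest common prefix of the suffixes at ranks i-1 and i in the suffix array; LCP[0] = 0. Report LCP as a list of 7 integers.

sorted suffixes:
  #0 SA[0]=1  'aaaabb'
  #1 SA[1]=2  'aaabb'
  #2 SA[2]=3  'aabb'
  #3 SA[3]=4  'abb'
  #4 SA[4]=6  'b'
  #5 SA[5]=0  'baaaabb'
  #6 SA[6]=5  'bb'

SA = [1, 2, 3, 4, 6, 0, 5]
i: (SA[i-1],SA[i]) lcp shared
  1: (1,2) 3 'aaa'
  2: (2,3) 2 'aa'
  3: (3,4) 1 'a'
  4: (4,6) 0 ''
  5: (6,0) 1 'b'
  6: (0,5) 1 'b'

[0, 3, 2, 1, 0, 1, 1]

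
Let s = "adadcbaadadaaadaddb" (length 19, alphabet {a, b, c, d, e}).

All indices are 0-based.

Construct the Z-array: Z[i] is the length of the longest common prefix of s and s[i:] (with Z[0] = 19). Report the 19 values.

[19, 0, 2, 0, 0, 0, 1, 4, 0, 3, 0, 1, 1, 4, 0, 2, 0, 0, 0]

Z[0]=19
i=1: i≥r, start 0; Z[1]=0
i=2: i≥r, start 0; Z[2]=2 grow→box=[2,4)
i=3: min(r-i=1, Z[1]=0)=0; Z[3]=0
i=4: i≥r, start 0; Z[4]=0
i=5: i≥r, start 0; Z[5]=0
i=6: i≥r, start 0; Z[6]=1 grow→box=[6,7)
i=7: i≥r, start 0; Z[7]=4 grow→box=[7,11)
i=8: min(r-i=3, Z[1]=0)=0; Z[8]=0
i=9: min(r-i=2, Z[2]=2)=2; Z[9]=3 grow→box=[9,12)
i=10: min(r-i=2, Z[1]=0)=0; Z[10]=0
i=11: min(r-i=1, Z[2]=2)=1; Z[11]=1
i=12: i≥r, start 0; Z[12]=1 grow→box=[12,13)
i=13: i≥r, start 0; Z[13]=4 grow→box=[13,17)
i=14: min(r-i=3, Z[1]=0)=0; Z[14]=0
i=15: min(r-i=2, Z[2]=2)=2; Z[15]=2
i=16: min(r-i=1, Z[3]=0)=0; Z[16]=0
i=17: i≥r, start 0; Z[17]=0
i=18: i≥r, start 0; Z[18]=0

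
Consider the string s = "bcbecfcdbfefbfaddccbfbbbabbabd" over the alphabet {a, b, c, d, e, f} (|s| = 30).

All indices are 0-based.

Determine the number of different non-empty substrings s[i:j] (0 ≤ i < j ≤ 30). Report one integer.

rank→(start, suffix):
  0 → (24, 'abbabd')
  1 → (27, 'abd')
  2 → (14, 'addccbfbbbabbabd')
  3 → (23, 'babbabd')
  4 → (26, 'babd')
  5 → (22, 'bbabbabd')
  6 → (25, 'bbabd')
  7 → (21, 'bbbabbabd')
  8 → (0, 'bcbecfcdbfefbfaddccbfbbbabbabd')
  9 → (28, 'bd')
  10 → (2, 'becfcdbfefbfaddccbfbbbabbabd')
  11 → (12, 'bfaddccbfbbbabbabd')
  12 → (19, 'bfbbbabbabd')
  13 → (8, 'bfefbfaddccbfbbbabbabd')
  14 → (1, 'cbecfcdbfefbfaddccbfbbbabbabd')
  15 → (18, 'cbfbbbabbabd')
  16 → (17, 'ccbfbbbabbabd')
  17 → (6, 'cdbfefbfaddccbfbbbabbabd')
  18 → (4, 'cfcdbfefbfaddccbfbbbabbabd')
  19 → (29, 'd')
  20 → (7, 'dbfefbfaddccbfbbbabbabd')
  21 → (16, 'dccbfbbbabbabd')
  22 → (15, 'ddccbfbbbabbabd')
  23 → (3, 'ecfcdbfefbfaddccbfbbbabbabd')
  24 → (10, 'efbfaddccbfbbbabbabd')
  25 → (13, 'faddccbfbbbabbabd')
  26 → (20, 'fbbbabbabd')
  27 → (11, 'fbfaddccbfbbbabbabd')
  28 → (5, 'fcdbfefbfaddccbfbbbabbabd')
  29 → (9, 'fefbfaddccbfbbbabbabd')

SA = [24, 27, 14, 23, 26, 22, 25, 21, 0, 28, 2, 12, 19, 8, 1, 18, 17, 6, 4, 29, 7, 16, 15, 3, 10, 13, 20, 11, 5, 9]
rank  pair      lcp
   1  s[24:],s[27:]  2  'ab'
   2  s[27:],s[14:]  1  'a'
   3  s[14:],s[23:]  0  ''
   4  s[23:],s[26:]  3  'bab'
   5  s[26:],s[22:]  1  'b'
   6  s[22:],s[25:]  4  'bbab'
   7  s[25:],s[21:]  2  'bb'
   8  s[21:],s[0:]  1  'b'
   9  s[0:],s[28:]  1  'b'
  10  s[28:],s[2:]  1  'b'
  11  s[2:],s[12:]  1  'b'
  12  s[12:],s[19:]  2  'bf'
  13  s[19:],s[8:]  2  'bf'
  14  s[8:],s[1:]  0  ''
  15  s[1:],s[18:]  2  'cb'
  16  s[18:],s[17:]  1  'c'
  17  s[17:],s[6:]  1  'c'
  18  s[6:],s[4:]  1  'c'
  19  s[4:],s[29:]  0  ''
  20  s[29:],s[7:]  1  'd'
  21  s[7:],s[16:]  1  'd'
  22  s[16:],s[15:]  1  'd'
  23  s[15:],s[3:]  0  ''
  24  s[3:],s[10:]  1  'e'
  25  s[10:],s[13:]  0  ''
  26  s[13:],s[20:]  1  'f'
  27  s[20:],s[11:]  2  'fb'
  28  s[11:],s[5:]  1  'f'
  29  s[5:],s[9:]  1  'f'

n(n+1)/2 = 30·31/2 = 465
Σ LCP = 0 + 2 + 1 + 0 + 3 + 1 + 4 + 2 + 1 + 1 + 1 + 1 + 2 + 2 + 0 + 2 + 1 + 1 + 1 + 0 + 1 + 1 + 1 + 0 + 1 + 0 + 1 + 2 + 1 + 1 = 35
distinct = 465 − 35 = 430

430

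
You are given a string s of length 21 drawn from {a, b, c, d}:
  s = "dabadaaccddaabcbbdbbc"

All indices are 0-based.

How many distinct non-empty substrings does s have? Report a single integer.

207

rank→(start, suffix):
  0 → (11, 'aabcbbdbbc')
  1 → (5, 'aaccddaabcbbdbbc')
  2 → (1, 'abadaaccddaabcbbdbbc')
  3 → (12, 'abcbbdbbc')
  4 → (6, 'accddaabcbbdbbc')
  5 → (3, 'adaaccddaabcbbdbbc')
  6 → (2, 'badaaccddaabcbbdbbc')
  7 → (18, 'bbc')
  8 → (15, 'bbdbbc')
  9 → (19, 'bc')
  10 → (13, 'bcbbdbbc')
  11 → (16, 'bdbbc')
  12 → (20, 'c')
  13 → (14, 'cbbdbbc')
  14 → (7, 'ccddaabcbbdbbc')
  15 → (8, 'cddaabcbbdbbc')
  16 → (10, 'daabcbbdbbc')
  17 → (4, 'daaccddaabcbbdbbc')
  18 → (0, 'dabadaaccddaabcbbdbbc')
  19 → (17, 'dbbc')
  20 → (9, 'ddaabcbbdbbc')

SA = [11, 5, 1, 12, 6, 3, 2, 18, 15, 19, 13, 16, 20, 14, 7, 8, 10, 4, 0, 17, 9]
i: (SA[i-1],SA[i]) lcp shared
  1: (11,5) 2 'aa'
  2: (5,1) 1 'a'
  3: (1,12) 2 'ab'
  4: (12,6) 1 'a'
  5: (6,3) 1 'a'
  6: (3,2) 0 ''
  7: (2,18) 1 'b'
  8: (18,15) 2 'bb'
  9: (15,19) 1 'b'
  10: (19,13) 2 'bc'
  11: (13,16) 1 'b'
  12: (16,20) 0 ''
  13: (20,14) 1 'c'
  14: (14,7) 1 'c'
  15: (7,8) 1 'c'
  16: (8,10) 0 ''
  17: (10,4) 3 'daa'
  18: (4,0) 2 'da'
  19: (0,17) 1 'd'
  20: (17,9) 1 'd'

n(n+1)/2 = 21·22/2 = 231
Σ LCP = 0 + 2 + 1 + 2 + 1 + 1 + 0 + 1 + 2 + 1 + 2 + 1 + 0 + 1 + 1 + 1 + 0 + 3 + 2 + 1 + 1 = 24
distinct = 231 − 24 = 207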